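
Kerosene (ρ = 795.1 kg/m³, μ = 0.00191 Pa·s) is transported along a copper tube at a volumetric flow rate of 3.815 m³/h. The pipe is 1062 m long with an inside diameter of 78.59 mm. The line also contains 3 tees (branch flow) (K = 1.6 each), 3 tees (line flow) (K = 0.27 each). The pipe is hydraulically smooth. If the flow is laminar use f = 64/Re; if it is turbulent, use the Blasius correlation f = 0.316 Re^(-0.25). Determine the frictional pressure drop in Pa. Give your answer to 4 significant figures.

Q = 3.815 m³/h = 3.815/3600 = 0.00106 m³/s.
Cross-sectional area A = πD²/4 = π(0.07859)²/4 = 0.004851 m²; mean velocity V = Q/A = 0.00106/0.004851 = 0.2185 m/s.
Reynolds number Re = ρVD/μ = 795.1 · 0.2185 · 0.07859 / 0.00191 = 7147.
Re > 4000 → turbulent. Smooth-pipe (Blasius): f = 0.316 Re^(-0.25) = 0.316/(7147)^0.25 = 0.03437.
Total minor-loss coefficient ΣK = 3·1.6 + 3·0.27 = 5.61.
ΔP = [f·L/D + ΣK]·(ρV²/2) = [0.03437·1062/0.07859 + 5.61]·(795.1·0.2185²/2) = [464.4 + 5.61]·18.97 = 8918 Pa.

ΔP ≈ 8918 Pa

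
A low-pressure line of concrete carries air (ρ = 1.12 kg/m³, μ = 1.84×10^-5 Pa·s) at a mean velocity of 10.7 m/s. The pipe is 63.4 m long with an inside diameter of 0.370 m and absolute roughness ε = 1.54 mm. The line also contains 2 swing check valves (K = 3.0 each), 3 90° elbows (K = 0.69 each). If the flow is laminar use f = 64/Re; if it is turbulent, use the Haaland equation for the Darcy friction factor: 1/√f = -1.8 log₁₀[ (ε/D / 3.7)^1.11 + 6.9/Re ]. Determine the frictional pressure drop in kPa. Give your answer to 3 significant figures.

Reynolds number Re = ρVD/μ = 1.12 · 10.7 · 0.37 / 1.84e-05 = 2.41e+05.
Re > 4000 → turbulent. Relative roughness ε/D = 0.00154/0.37 = 0.00416. Haaland: 1/√f = -1.8 log₁₀[(0.00416/3.7)^1.11 + 6.9/2.41e+05] = -1.8 log₁₀[0.000533 + 2.86e-05] = 5.851, so f = 0.02921.
Total minor-loss coefficient ΣK = 2·3 + 3·0.69 = 8.07.
ΔP = [f·L/D + ΣK]·(ρV²/2) = [0.02921·63.4/0.37 + 8.07]·(1.12·10.7²/2) = [5.005 + 8.07]·64.11 = 838.3 Pa.
ΔP = 838.3 Pa = 0.838 kPa.

ΔP ≈ 0.838 kPa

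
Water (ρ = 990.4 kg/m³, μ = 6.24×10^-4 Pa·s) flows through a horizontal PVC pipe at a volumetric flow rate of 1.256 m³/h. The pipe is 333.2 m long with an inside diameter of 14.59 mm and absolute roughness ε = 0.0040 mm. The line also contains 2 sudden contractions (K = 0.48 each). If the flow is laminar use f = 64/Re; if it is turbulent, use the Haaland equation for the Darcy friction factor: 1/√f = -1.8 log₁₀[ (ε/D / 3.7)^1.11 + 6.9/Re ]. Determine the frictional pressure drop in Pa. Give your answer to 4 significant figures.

ΔP ≈ 1070000 Pa

Q = 1.256 m³/h = 1.256/3600 = 0.0003489 m³/s.
Cross-sectional area A = πD²/4 = π(0.01459)²/4 = 0.0001672 m²; mean velocity V = Q/A = 0.0003489/0.0001672 = 2.087 m/s.
Reynolds number Re = ρVD/μ = 990.4 · 2.087 · 0.01459 / 0.000624 = 4.832e+04.
Re > 4000 → turbulent. Relative roughness ε/D = 4e-06/0.01459 = 0.000274. Haaland: 1/√f = -1.8 log₁₀[(0.000274/3.7)^1.11 + 6.9/4.832e+04] = -1.8 log₁₀[2.6e-05 + 0.000143] = 6.791, so f = 0.02169.
Total minor-loss coefficient ΣK = 2·0.48 = 0.96.
ΔP = [f·L/D + ΣK]·(ρV²/2) = [0.02169·333.2/0.01459 + 0.96]·(990.4·2.087²/2) = [495.3 + 0.96]·2157 = 1.07e+06 Pa.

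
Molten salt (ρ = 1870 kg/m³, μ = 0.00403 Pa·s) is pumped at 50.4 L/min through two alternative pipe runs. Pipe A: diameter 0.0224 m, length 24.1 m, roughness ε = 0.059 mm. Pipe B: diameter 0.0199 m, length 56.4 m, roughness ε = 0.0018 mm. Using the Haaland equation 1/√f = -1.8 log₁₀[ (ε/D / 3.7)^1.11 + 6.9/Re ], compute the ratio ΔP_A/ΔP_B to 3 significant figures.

ΔP_A/ΔP_B ≈ 0.291

Pipe A: V = Q/A = 0.00084/0.0003941 = 2.132 m/s; Re = 2.216e+04; ε/D = 0.00263; Haaland → f = 0.03016; ΔP_A = f(L/D)(ρV²/2) = 1.378e+05 Pa.
Pipe B: V = Q/A = 0.00084/0.000311 = 2.701 m/s; Re = 2.494e+04; ε/D = 9.05e-05; Haaland → f = 0.02454; ΔP_B = f(L/D)(ρV²/2) = 4.744e+05 Pa.
ΔP_A/ΔP_B = 1.378e+05/4.744e+05 = 0.291.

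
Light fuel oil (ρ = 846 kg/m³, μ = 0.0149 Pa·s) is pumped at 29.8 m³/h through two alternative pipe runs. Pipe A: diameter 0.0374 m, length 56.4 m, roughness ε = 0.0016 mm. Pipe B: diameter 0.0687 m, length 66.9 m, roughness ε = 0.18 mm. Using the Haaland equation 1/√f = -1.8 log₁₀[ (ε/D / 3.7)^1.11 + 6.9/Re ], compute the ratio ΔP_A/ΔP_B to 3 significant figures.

ΔP_A/ΔP_B ≈ 13.6

Pipe A: V = Q/A = 0.008278/0.001099 = 7.535 m/s; Re = 1.6e+04; ε/D = 4.28e-05; Haaland → f = 0.02731; ΔP_A = f(L/D)(ρV²/2) = 9.89e+05 Pa.
Pipe B: V = Q/A = 0.008278/0.003707 = 2.233 m/s; Re = 8711; ε/D = 0.00262; Haaland → f = 0.03536; ΔP_B = f(L/D)(ρV²/2) = 7.264e+04 Pa.
ΔP_A/ΔP_B = 9.89e+05/7.264e+04 = 13.6.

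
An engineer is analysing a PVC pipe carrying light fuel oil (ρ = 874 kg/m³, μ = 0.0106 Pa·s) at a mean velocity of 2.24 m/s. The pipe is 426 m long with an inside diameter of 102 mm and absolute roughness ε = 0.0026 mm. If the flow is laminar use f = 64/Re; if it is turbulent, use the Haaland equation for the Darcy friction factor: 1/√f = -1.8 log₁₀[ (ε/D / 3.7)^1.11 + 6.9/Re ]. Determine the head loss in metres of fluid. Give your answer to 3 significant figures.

Reynolds number Re = ρVD/μ = 874 · 2.24 · 0.102 / 0.0106 = 1.884e+04.
Re > 4000 → turbulent. Relative roughness ε/D = 2.6e-06/0.102 = 2.55e-05. Haaland: 1/√f = -1.8 log₁₀[(2.55e-05/3.7)^1.11 + 6.9/1.884e+04] = -1.8 log₁₀[1.86e-06 + 0.000366] = 6.181, so f = 0.02617.
Darcy-Weisbach: ΔP = f(L/D)(ρV²/2) = 0.02617·(426/0.102)·(874·2.24²/2) = 0.02617·4176·2193 = 2.397e+05 Pa.
Head loss h_f = ΔP/(ρg) = 2.397e+05/(874·9.81) = 28.0 m.

h_f ≈ 28.0 m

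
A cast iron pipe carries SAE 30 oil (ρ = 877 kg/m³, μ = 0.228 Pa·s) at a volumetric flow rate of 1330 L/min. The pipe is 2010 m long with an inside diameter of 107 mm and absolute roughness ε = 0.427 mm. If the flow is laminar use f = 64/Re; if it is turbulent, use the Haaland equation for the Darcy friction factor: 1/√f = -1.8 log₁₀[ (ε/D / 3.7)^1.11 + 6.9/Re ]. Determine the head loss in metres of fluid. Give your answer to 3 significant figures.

Q = 1330 L/min = 1330/60000 = 0.02217 m³/s.
Cross-sectional area A = πD²/4 = π(0.107)²/4 = 0.008992 m²; mean velocity V = Q/A = 0.02217/0.008992 = 2.465 m/s.
Reynolds number Re = ρVD/μ = 877 · 2.465 · 0.107 / 0.228 = 1015.
Re < 2300 → laminar flow, so f = 64/Re = 64/1015 = 0.06308 (the turbulent correlation is not needed).
Darcy-Weisbach: ΔP = f(L/D)(ρV²/2) = 0.06308·(2010/0.107)·(877·2.465²/2) = 0.06308·1.879e+04·2665 = 3.158e+06 Pa.
Head loss h_f = ΔP/(ρg) = 3.158e+06/(877·9.81) = 367 m.

h_f ≈ 367 m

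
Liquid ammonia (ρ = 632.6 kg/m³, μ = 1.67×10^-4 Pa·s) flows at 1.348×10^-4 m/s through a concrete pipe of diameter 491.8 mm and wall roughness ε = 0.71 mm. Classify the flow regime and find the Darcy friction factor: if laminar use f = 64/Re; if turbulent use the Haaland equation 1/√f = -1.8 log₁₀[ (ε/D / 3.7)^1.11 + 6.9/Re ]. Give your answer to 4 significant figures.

Re = ρVD/μ = 632.6·0.0001348·0.4918/0.000167 = 251.1.
Re < 2300 → laminar, so f = 64/Re = 0.2549 (roughness is irrelevant in laminar flow).

f ≈ 0.2549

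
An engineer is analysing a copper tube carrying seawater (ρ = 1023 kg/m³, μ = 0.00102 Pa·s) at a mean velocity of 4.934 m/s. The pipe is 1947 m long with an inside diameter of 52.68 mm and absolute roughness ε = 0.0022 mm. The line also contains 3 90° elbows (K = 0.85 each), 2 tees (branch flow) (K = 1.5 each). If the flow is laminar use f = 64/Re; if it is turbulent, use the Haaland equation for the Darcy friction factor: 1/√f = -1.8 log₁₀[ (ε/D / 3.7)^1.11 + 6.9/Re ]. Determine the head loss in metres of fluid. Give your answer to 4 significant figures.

h_f ≈ 697.4 m

Reynolds number Re = ρVD/μ = 1023 · 4.934 · 0.05268 / 0.00102 = 2.607e+05.
Re > 4000 → turbulent. Relative roughness ε/D = 2.2e-06/0.05268 = 4.18e-05. Haaland: 1/√f = -1.8 log₁₀[(4.18e-05/3.7)^1.11 + 6.9/2.607e+05] = -1.8 log₁₀[3.22e-06 + 2.65e-05] = 8.149, so f = 0.01506.
Total minor-loss coefficient ΣK = 3·0.85 + 2·1.5 = 5.55.
ΔP = [f·L/D + ΣK]·(ρV²/2) = [0.01506·1947/0.05268 + 5.55]·(1023·4.934²/2) = [556.5 + 5.55]·1.245e+04 = 6.999e+06 Pa.
Head loss h_f = ΔP/(ρg) = 6.999e+06/(1023·9.81) = 697.4 m.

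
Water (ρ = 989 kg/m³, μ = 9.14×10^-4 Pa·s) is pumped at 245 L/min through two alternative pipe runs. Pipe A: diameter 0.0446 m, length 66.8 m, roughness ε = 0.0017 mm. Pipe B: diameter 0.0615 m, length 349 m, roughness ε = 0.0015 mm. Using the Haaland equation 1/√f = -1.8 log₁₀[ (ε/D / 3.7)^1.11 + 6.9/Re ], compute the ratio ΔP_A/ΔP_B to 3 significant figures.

ΔP_A/ΔP_B ≈ 0.898

Pipe A: V = Q/A = 0.004083/0.001562 = 2.614 m/s; Re = 1.261e+05; ε/D = 3.81e-05; Haaland → f = 0.01717; ΔP_A = f(L/D)(ρV²/2) = 8.689e+04 Pa.
Pipe B: V = Q/A = 0.004083/0.002971 = 1.375 m/s; Re = 9.147e+04; ε/D = 2.44e-05; Haaland → f = 0.01825; ΔP_B = f(L/D)(ρV²/2) = 9.677e+04 Pa.
ΔP_A/ΔP_B = 8.689e+04/9.677e+04 = 0.898.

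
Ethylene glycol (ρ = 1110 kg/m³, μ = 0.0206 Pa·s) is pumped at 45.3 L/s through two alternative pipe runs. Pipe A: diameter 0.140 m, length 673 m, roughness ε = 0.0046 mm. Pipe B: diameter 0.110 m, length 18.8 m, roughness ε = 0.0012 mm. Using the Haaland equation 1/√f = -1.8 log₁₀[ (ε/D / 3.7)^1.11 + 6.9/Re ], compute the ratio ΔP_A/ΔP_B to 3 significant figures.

Pipe A: V = Q/A = 0.0453/0.01539 = 2.943 m/s; Re = 2.22e+04; ε/D = 3.29e-05; Haaland → f = 0.02514; ΔP_A = f(L/D)(ρV²/2) = 5.808e+05 Pa.
Pipe B: V = Q/A = 0.0453/0.009503 = 4.767 m/s; Re = 2.825e+04; ε/D = 1.09e-05; Haaland → f = 0.02367; ΔP_B = f(L/D)(ρV²/2) = 5.102e+04 Pa.
ΔP_A/ΔP_B = 5.808e+05/5.102e+04 = 11.4.

ΔP_A/ΔP_B ≈ 11.4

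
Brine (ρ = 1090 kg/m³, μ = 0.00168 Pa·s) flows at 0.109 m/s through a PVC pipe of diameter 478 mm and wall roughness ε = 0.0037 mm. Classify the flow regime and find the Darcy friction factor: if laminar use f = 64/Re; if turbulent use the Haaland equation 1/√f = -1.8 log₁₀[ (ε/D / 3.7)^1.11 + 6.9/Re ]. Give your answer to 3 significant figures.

f ≈ 0.0227

Re = ρVD/μ = 1090·0.109·0.478/0.00168 = 3.38e+04.
Re > 4000 → turbulent. ε/D = 3.7e-06/0.478 = 7.74e-06; Haaland: 1/√f = -1.8 log₁₀[4.96e-07 + 0.000204] = 6.64, so f = 0.02268.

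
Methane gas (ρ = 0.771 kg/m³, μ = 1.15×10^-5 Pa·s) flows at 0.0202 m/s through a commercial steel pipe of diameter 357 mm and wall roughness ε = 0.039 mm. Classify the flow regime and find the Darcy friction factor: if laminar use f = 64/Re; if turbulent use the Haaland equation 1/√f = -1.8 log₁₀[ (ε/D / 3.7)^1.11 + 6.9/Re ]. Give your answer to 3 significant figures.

f ≈ 0.132

Re = ρVD/μ = 0.771·0.0202·0.357/1.15e-05 = 483.5.
Re < 2300 → laminar, so f = 64/Re = 0.1324 (roughness is irrelevant in laminar flow).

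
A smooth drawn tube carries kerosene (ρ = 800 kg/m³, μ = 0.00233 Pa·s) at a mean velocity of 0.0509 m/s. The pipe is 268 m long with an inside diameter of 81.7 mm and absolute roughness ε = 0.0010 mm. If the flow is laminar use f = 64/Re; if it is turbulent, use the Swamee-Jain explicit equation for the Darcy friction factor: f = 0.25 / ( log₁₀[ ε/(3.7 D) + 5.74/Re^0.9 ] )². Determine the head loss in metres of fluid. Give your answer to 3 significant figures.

h_f ≈ 0.0194 m

Reynolds number Re = ρVD/μ = 800 · 0.0509 · 0.0817 / 0.00233 = 1428.
Re < 2300 → laminar flow, so f = 64/Re = 64/1428 = 0.04482 (the turbulent correlation is not needed).
Darcy-Weisbach: ΔP = f(L/D)(ρV²/2) = 0.04482·(268/0.0817)·(800·0.0509²/2) = 0.04482·3280·1.036 = 152.4 Pa.
Head loss h_f = ΔP/(ρg) = 152.4/(800·9.81) = 0.0194 m.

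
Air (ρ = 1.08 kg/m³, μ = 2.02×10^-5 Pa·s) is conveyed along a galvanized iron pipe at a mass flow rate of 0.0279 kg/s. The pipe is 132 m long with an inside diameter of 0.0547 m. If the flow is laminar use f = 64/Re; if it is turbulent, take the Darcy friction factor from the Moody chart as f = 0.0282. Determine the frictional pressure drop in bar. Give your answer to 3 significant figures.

ΔP ≈ 0.0444 bar

A = πD²/4 = π(0.0547)²/4 = 0.00235 m²; mean velocity V = ṁ/(ρA) = 0.0279/(1.08 · 0.00235) = 10.99 m/s.
Reynolds number Re = ρVD/μ = 1.08 · 10.99 · 0.0547 / 2.02e-05 = 3.215e+04.
Re > 4000 → turbulent; use the Moody-chart value f = 0.0282.
Darcy-Weisbach: ΔP = f(L/D)(ρV²/2) = 0.0282·(132/0.0547)·(1.08·10.99²/2) = 0.0282·2413·65.26 = 4441 Pa.
ΔP = 4441 Pa = 0.0444 bar.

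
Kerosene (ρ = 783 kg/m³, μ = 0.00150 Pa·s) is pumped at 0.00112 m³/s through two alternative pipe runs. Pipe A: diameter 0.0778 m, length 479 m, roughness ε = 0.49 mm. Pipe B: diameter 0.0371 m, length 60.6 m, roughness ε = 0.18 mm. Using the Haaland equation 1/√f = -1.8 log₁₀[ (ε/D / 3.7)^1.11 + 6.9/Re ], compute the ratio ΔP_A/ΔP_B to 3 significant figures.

Pipe A: V = Q/A = 0.00112/0.004754 = 0.2356 m/s; Re = 9568; ε/D = 0.0063; Haaland → f = 0.03922; ΔP_A = f(L/D)(ρV²/2) = 5247 Pa.
Pipe B: V = Q/A = 0.00112/0.001081 = 1.036 m/s; Re = 2.006e+04; ε/D = 0.00485; Haaland → f = 0.03405; ΔP_B = f(L/D)(ρV²/2) = 2.337e+04 Pa.
ΔP_A/ΔP_B = 5247/2.337e+04 = 0.224.

ΔP_A/ΔP_B ≈ 0.224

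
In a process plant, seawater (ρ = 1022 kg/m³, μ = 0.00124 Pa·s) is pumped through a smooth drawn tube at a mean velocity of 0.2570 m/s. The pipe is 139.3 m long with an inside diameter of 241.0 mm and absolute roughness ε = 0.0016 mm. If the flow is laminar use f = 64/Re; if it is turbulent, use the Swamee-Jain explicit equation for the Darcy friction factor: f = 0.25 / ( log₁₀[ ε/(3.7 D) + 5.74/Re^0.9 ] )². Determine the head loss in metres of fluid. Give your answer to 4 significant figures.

h_f ≈ 0.04026 m

Reynolds number Re = ρVD/μ = 1022 · 0.257 · 0.241 / 0.00124 = 5.105e+04.
Re > 4000 → turbulent. Relative roughness ε/D = 1.6e-06/0.241 = 6.64e-06. Swamee-Jain: f = 0.25/(log₁₀[6.64e-06/3.7 + 5.74/5.105e+04^0.9])² = 0.25/(log₁₀[1.79e-06 + 0.000332])² = 0.25/(-3.476)² = 0.02069.
Darcy-Weisbach: ΔP = f(L/D)(ρV²/2) = 0.02069·(139.3/0.241)·(1022·0.257²/2) = 0.02069·578·33.75 = 403.7 Pa.
Head loss h_f = ΔP/(ρg) = 403.7/(1022·9.81) = 0.04026 m.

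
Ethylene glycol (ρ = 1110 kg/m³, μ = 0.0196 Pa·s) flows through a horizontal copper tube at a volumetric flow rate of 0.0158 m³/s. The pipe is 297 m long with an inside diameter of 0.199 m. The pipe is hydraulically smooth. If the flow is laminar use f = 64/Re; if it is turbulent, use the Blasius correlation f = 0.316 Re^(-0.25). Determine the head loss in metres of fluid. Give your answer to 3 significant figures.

h_f ≈ 0.713 m

Cross-sectional area A = πD²/4 = π(0.199)²/4 = 0.0311 m²; mean velocity V = Q/A = 0.0158/0.0311 = 0.508 m/s.
Reynolds number Re = ρVD/μ = 1110 · 0.508 · 0.199 / 0.0196 = 5725.
Re > 4000 → turbulent. Smooth-pipe (Blasius): f = 0.316 Re^(-0.25) = 0.316/(5725)^0.25 = 0.03633.
Darcy-Weisbach: ΔP = f(L/D)(ρV²/2) = 0.03633·(297/0.199)·(1110·0.508²/2) = 0.03633·1492·143.2 = 7765 Pa.
Head loss h_f = ΔP/(ρg) = 7765/(1110·9.81) = 0.713 m.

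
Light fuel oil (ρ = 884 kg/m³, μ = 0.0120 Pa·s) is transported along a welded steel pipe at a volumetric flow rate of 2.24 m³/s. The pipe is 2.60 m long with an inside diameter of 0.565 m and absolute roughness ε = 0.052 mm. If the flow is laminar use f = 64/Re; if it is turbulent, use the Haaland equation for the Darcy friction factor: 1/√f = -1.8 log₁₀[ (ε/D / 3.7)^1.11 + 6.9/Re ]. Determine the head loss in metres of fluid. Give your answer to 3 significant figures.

Cross-sectional area A = πD²/4 = π(0.565)²/4 = 0.2507 m²; mean velocity V = Q/A = 2.24/0.2507 = 8.934 m/s.
Reynolds number Re = ρVD/μ = 884 · 8.934 · 0.565 / 0.012 = 3.719e+05.
Re > 4000 → turbulent. Relative roughness ε/D = 5.2e-05/0.565 = 9.2e-05. Haaland: 1/√f = -1.8 log₁₀[(9.2e-05/3.7)^1.11 + 6.9/3.719e+05] = -1.8 log₁₀[7.75e-06 + 1.86e-05] = 8.244, so f = 0.01471.
Darcy-Weisbach: ΔP = f(L/D)(ρV²/2) = 0.01471·(2.6/0.565)·(884·8.934²/2) = 0.01471·4.602·3.528e+04 = 2389 Pa.
Head loss h_f = ΔP/(ρg) = 2389/(884·9.81) = 0.275 m.

h_f ≈ 0.275 m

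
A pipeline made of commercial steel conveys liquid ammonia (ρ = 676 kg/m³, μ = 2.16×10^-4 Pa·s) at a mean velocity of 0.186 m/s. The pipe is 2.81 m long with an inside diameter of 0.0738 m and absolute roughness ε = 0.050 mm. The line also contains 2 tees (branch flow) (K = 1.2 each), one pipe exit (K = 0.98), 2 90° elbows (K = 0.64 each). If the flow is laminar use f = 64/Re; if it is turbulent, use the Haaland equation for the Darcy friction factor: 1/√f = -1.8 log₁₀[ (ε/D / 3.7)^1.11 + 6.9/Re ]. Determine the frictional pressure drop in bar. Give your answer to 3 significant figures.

ΔP ≈ 6.49×10^-4 bar

Reynolds number Re = ρVD/μ = 676 · 0.186 · 0.0738 / 0.000216 = 4.296e+04.
Re > 4000 → turbulent. Relative roughness ε/D = 5e-05/0.0738 = 0.000678. Haaland: 1/√f = -1.8 log₁₀[(0.000678/3.7)^1.11 + 6.9/4.296e+04] = -1.8 log₁₀[7.11e-05 + 0.000161] = 6.543, so f = 0.02336.
Total minor-loss coefficient ΣK = 2·1.2 + 1·0.98 + 2·0.64 = 4.66.
ΔP = [f·L/D + ΣK]·(ρV²/2) = [0.02336·2.81/0.0738 + 4.66]·(676·0.186²/2) = [0.8893 + 4.66]·11.69 = 64.89 Pa.
ΔP = 64.89 Pa = 6.49×10^-4 bar.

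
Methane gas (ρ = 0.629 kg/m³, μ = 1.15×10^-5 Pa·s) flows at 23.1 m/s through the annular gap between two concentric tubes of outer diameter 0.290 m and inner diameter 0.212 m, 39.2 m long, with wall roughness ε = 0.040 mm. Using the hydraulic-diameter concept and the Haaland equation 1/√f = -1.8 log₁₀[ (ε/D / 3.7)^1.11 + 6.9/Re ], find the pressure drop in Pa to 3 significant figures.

ΔP ≈ 1700 Pa

Hydraulic diameter D_h = 4A/P = D_o - D_i = 0.29 - 0.212 = 0.078 m.
Re = ρVD_h/μ = 0.629·23.1·0.078/1.15e-05 = 9.855e+04.
ε/D_h = 4e-05/0.078 = 0.000513; Haaland gives 1/√f = -1.8 log₁₀[5.22e-05+7e-05] = 7.043, so f = 0.02016.
ΔP = f(L/D_h)(ρV²/2) = 0.02016·39.2/0.078·167.8 = 1700 Pa.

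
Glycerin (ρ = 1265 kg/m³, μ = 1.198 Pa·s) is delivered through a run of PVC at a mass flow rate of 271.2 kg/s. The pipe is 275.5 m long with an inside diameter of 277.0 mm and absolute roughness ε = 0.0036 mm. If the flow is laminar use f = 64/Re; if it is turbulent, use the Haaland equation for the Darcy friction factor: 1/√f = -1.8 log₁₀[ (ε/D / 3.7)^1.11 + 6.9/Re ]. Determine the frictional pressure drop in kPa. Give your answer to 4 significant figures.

ΔP ≈ 489.7 kPa

A = πD²/4 = π(0.277)²/4 = 0.06026 m²; mean velocity V = ṁ/(ρA) = 271.2/(1265 · 0.06026) = 3.558 m/s.
Reynolds number Re = ρVD/μ = 1265 · 3.558 · 0.277 / 1.2 = 1041.
Re < 2300 → laminar flow, so f = 64/Re = 64/1041 = 0.06151 (the turbulent correlation is not needed).
Darcy-Weisbach: ΔP = f(L/D)(ρV²/2) = 0.06151·(275.5/0.277)·(1265·3.558²/2) = 0.06151·994.6·8005 = 4.897e+05 Pa.
ΔP = 4.897e+05 Pa = 489.7 kPa.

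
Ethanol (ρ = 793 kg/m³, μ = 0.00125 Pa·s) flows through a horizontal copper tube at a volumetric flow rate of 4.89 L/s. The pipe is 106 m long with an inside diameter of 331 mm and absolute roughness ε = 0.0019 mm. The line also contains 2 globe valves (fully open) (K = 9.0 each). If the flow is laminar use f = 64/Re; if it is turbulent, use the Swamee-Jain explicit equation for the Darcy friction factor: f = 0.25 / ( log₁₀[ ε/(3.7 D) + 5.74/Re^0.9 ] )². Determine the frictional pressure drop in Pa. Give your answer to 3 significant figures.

ΔP ≈ 35.2 Pa

Q = 4.89 L/s = 4.89/1000 = 0.00489 m³/s.
Cross-sectional area A = πD²/4 = π(0.331)²/4 = 0.08605 m²; mean velocity V = Q/A = 0.00489/0.08605 = 0.05683 m/s.
Reynolds number Re = ρVD/μ = 793 · 0.05683 · 0.331 / 0.00125 = 1.193e+04.
Re > 4000 → turbulent. Relative roughness ε/D = 1.9e-06/0.331 = 5.74e-06. Swamee-Jain: f = 0.25/(log₁₀[5.74e-06/3.7 + 5.74/1.193e+04^0.9])² = 0.25/(log₁₀[1.55e-06 + 0.00123])² = 0.25/(-2.91)² = 0.02953.
Total minor-loss coefficient ΣK = 2·9 = 18.
ΔP = [f·L/D + ΣK]·(ρV²/2) = [0.02953·106/0.331 + 18]·(793·0.05683²/2) = [9.457 + 18]·1.28 = 35.16 Pa.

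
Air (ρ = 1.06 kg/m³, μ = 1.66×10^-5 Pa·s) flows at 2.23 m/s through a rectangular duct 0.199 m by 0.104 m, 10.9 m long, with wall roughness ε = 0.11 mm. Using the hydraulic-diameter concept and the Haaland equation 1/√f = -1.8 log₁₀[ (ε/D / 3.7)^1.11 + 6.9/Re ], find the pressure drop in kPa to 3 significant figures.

Hydraulic diameter D_h = 4A/P = 4·(0.199·0.104)/(2·(0.199+0.104)) = 0.08278/0.606 = 0.1366 m.
Re = ρVD_h/μ = 1.06·2.23·0.1366/1.66e-05 = 1.945e+04.
ε/D_h = 0.00011/0.1366 = 0.000805; Haaland gives 1/√f = -1.8 log₁₀[8.61e-05+0.000355] = 6.04, so f = 0.02741.
ΔP = f(L/D_h)(ρV²/2) = 0.02741·10.9/0.1366·2.636 = 5.764 Pa.
ΔP = 0.00576 kPa.

ΔP ≈ 0.00576 kPa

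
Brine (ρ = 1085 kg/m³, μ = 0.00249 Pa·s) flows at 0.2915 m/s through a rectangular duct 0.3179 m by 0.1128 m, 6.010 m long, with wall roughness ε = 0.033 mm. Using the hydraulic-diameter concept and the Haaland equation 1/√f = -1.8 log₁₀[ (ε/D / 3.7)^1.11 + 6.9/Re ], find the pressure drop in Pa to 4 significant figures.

Hydraulic diameter D_h = 4A/P = 4·(0.3179·0.1128)/(2·(0.3179+0.1128)) = 0.1434/0.8614 = 0.1665 m.
Re = ρVD_h/μ = 1085·0.2915·0.1665/0.00249 = 2.115e+04.
ε/D_h = 3.3e-05/0.1665 = 0.000198; Haaland gives 1/√f = -1.8 log₁₀[1.82e-05+0.000326] = 6.233, so f = 0.02574.
ΔP = f(L/D_h)(ρV²/2) = 0.02574·6.01/0.1665·46.1 = 42.82 Pa.

ΔP ≈ 42.82 Pa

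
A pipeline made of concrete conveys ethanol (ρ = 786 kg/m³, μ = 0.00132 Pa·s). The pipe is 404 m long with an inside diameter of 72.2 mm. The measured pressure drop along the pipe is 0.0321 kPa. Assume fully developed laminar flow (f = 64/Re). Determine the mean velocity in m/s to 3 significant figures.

V ≈ 0.00981 m/s

For laminar flow, f = 64/Re with Re = ρVD/μ, so Darcy-Weisbach reduces to ΔP = 32μLV/D². Solving for V: V = ΔP·D²/(32μL) = 32.1·(0.0722)²/(32·0.00132·404) = 0.009806 m/s.
Check: Re = ρVD/μ = 786·0.009806·0.0722/0.00132 = 421.6 < 2300, so the laminar assumption holds.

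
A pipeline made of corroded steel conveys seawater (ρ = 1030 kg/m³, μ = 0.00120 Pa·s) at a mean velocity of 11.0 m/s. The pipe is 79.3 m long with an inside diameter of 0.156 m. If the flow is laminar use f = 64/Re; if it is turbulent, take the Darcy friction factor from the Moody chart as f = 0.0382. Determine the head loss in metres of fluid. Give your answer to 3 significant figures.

h_f ≈ 120 m

Reynolds number Re = ρVD/μ = 1030 · 11 · 0.156 / 0.0012 = 1.473e+06.
Re > 4000 → turbulent; use the Moody-chart value f = 0.0382.
Darcy-Weisbach: ΔP = f(L/D)(ρV²/2) = 0.0382·(79.3/0.156)·(1030·11²/2) = 0.0382·508.3·6.232e+04 = 1.21e+06 Pa.
Head loss h_f = ΔP/(ρg) = 1.21e+06/(1030·9.81) = 120 m.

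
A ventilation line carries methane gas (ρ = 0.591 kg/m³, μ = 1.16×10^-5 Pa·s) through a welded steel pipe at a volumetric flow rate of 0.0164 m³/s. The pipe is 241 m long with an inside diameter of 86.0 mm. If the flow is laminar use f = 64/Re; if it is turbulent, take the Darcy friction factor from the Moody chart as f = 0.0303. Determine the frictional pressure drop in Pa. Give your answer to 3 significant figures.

Cross-sectional area A = πD²/4 = π(0.086)²/4 = 0.005809 m²; mean velocity V = Q/A = 0.0164/0.005809 = 2.823 m/s.
Reynolds number Re = ρVD/μ = 0.591 · 2.823 · 0.086 / 1.16e-05 = 1.237e+04.
Re > 4000 → turbulent; use the Moody-chart value f = 0.0303.
Darcy-Weisbach: ΔP = f(L/D)(ρV²/2) = 0.0303·(241/0.086)·(0.591·2.823²/2) = 0.0303·2802·2.355 = 200 Pa.

ΔP ≈ 200 Pa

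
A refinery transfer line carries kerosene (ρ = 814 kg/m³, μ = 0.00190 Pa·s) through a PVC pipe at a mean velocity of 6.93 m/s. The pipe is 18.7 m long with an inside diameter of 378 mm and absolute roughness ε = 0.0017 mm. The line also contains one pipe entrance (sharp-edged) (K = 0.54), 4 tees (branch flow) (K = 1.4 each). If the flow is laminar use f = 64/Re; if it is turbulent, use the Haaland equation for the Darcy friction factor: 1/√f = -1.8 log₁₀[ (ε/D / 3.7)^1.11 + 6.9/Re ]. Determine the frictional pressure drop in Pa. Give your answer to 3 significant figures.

Reynolds number Re = ρVD/μ = 814 · 6.93 · 0.378 / 0.0019 = 1.122e+06.
Re > 4000 → turbulent. Relative roughness ε/D = 1.7e-06/0.378 = 4.5e-06. Haaland: 1/√f = -1.8 log₁₀[(4.5e-06/3.7)^1.11 + 6.9/1.122e+06] = -1.8 log₁₀[2.72e-07 + 6.15e-06] = 9.346, so f = 0.01145.
Total minor-loss coefficient ΣK = 1·0.54 + 4·1.4 = 6.14.
ΔP = [f·L/D + ΣK]·(ρV²/2) = [0.01145·18.7/0.378 + 6.14]·(814·6.93²/2) = [0.5663 + 6.14]·1.955e+04 = 1.311e+05 Pa.

ΔP ≈ 131000 Pa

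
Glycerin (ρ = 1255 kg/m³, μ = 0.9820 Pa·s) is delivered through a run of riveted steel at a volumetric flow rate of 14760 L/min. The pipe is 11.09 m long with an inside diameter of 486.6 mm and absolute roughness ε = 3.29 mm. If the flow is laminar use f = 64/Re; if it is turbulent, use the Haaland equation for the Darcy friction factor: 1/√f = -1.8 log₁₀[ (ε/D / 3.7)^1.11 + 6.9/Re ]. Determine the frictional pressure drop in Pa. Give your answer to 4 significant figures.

Q = 14760 L/min = 14760/60000 = 0.246 m³/s.
Cross-sectional area A = πD²/4 = π(0.4866)²/4 = 0.186 m²; mean velocity V = Q/A = 0.246/0.186 = 1.323 m/s.
Reynolds number Re = ρVD/μ = 1255 · 1.323 · 0.4866 / 0.982 = 822.6.
Re < 2300 → laminar flow, so f = 64/Re = 64/822.6 = 0.0778 (the turbulent correlation is not needed).
Darcy-Weisbach: ΔP = f(L/D)(ρV²/2) = 0.0778·(11.09/0.4866)·(1255·1.323²/2) = 0.0778·22.79·1098 = 1947 Pa.

ΔP ≈ 1947 Pa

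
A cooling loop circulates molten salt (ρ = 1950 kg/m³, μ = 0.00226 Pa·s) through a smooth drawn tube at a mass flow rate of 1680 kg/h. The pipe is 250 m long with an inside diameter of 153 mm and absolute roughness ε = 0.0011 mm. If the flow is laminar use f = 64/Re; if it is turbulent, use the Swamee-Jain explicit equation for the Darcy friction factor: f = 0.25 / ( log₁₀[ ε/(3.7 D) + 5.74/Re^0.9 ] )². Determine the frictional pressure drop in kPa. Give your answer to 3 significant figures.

ṁ = 1680 kg/h = 1680/3600 = 0.4667 kg/s.
A = πD²/4 = π(0.153)²/4 = 0.01839 m²; mean velocity V = ṁ/(ρA) = 0.4667/(1950 · 0.01839) = 0.01302 m/s.
Reynolds number Re = ρVD/μ = 1950 · 0.01302 · 0.153 / 0.00226 = 1718.
Re < 2300 → laminar flow, so f = 64/Re = 64/1718 = 0.03724 (the turbulent correlation is not needed).
Darcy-Weisbach: ΔP = f(L/D)(ρV²/2) = 0.03724·(250/0.153)·(1950·0.01302²/2) = 0.03724·1634·0.1652 = 10.05 Pa.
ΔP = 10.05 Pa = 0.0101 kPa.

ΔP ≈ 0.0101 kPa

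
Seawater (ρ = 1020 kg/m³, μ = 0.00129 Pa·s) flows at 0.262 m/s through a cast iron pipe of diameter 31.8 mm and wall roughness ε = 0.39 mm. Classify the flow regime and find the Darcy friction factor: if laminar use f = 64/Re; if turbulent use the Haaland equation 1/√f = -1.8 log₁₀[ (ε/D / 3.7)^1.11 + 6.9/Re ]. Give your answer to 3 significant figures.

f ≈ 0.0475

Re = ρVD/μ = 1020·0.262·0.0318/0.00129 = 6588.
Re > 4000 → turbulent. ε/D = 0.00039/0.0318 = 0.0123; Haaland: 1/√f = -1.8 log₁₀[0.00177 + 0.00105] = 4.591, so f = 0.04745.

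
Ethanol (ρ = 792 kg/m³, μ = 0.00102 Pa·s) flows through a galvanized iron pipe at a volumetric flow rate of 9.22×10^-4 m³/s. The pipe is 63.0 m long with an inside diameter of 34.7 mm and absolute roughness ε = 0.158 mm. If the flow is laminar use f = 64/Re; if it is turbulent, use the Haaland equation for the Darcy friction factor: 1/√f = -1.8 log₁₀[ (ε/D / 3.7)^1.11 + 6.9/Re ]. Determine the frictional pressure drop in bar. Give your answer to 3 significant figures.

Cross-sectional area A = πD²/4 = π(0.0347)²/4 = 0.0009457 m²; mean velocity V = Q/A = 0.000922/0.0009457 = 0.9749 m/s.
Reynolds number Re = ρVD/μ = 792 · 0.9749 · 0.0347 / 0.00102 = 2.627e+04.
Re > 4000 → turbulent. Relative roughness ε/D = 0.000158/0.0347 = 0.00455. Haaland: 1/√f = -1.8 log₁₀[(0.00455/3.7)^1.11 + 6.9/2.627e+04] = -1.8 log₁₀[0.000589 + 0.000263] = 5.526, so f = 0.03275.
Darcy-Weisbach: ΔP = f(L/D)(ρV²/2) = 0.03275·(63/0.0347)·(792·0.9749²/2) = 0.03275·1816·376.4 = 2.238e+04 Pa.
ΔP = 2.238e+04 Pa = 0.224 bar.

ΔP ≈ 0.224 bar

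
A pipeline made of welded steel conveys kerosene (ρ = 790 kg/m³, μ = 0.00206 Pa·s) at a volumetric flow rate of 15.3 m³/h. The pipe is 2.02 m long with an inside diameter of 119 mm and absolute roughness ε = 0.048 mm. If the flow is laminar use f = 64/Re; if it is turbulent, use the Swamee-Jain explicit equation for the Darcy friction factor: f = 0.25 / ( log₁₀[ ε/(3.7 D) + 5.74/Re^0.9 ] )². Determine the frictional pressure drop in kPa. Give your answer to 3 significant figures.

ΔP ≈ 0.0271 kPa

Q = 15.3 m³/h = 15.3/3600 = 0.00425 m³/s.
Cross-sectional area A = πD²/4 = π(0.119)²/4 = 0.01112 m²; mean velocity V = Q/A = 0.00425/0.01112 = 0.3821 m/s.
Reynolds number Re = ρVD/μ = 790 · 0.3821 · 0.119 / 0.00206 = 1.744e+04.
Re > 4000 → turbulent. Relative roughness ε/D = 4.8e-05/0.119 = 0.000403. Swamee-Jain: f = 0.25/(log₁₀[0.000403/3.7 + 5.74/1.744e+04^0.9])² = 0.25/(log₁₀[0.000109 + 0.000874])² = 0.25/(-3.007)² = 0.02764.
Darcy-Weisbach: ΔP = f(L/D)(ρV²/2) = 0.02764·(2.02/0.119)·(790·0.3821²/2) = 0.02764·16.97·57.68 = 27.06 Pa.
ΔP = 27.06 Pa = 0.0271 kPa.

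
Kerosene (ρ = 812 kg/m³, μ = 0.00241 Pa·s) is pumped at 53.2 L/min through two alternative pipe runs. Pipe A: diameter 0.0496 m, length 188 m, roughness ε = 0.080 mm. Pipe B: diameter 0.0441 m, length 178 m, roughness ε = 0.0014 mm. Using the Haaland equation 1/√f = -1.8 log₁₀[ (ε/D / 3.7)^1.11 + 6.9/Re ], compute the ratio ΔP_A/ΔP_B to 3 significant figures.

Pipe A: V = Q/A = 0.0008867/0.001932 = 0.4589 m/s; Re = 7669; ε/D = 0.00161; Haaland → f = 0.03513; ΔP_A = f(L/D)(ρV²/2) = 1.138e+04 Pa.
Pipe B: V = Q/A = 0.0008867/0.001527 = 0.5805 m/s; Re = 8625; ε/D = 3.17e-05; Haaland → f = 0.03221; ΔP_B = f(L/D)(ρV²/2) = 1.778e+04 Pa.
ΔP_A/ΔP_B = 1.138e+04/1.778e+04 = 0.640.

ΔP_A/ΔP_B ≈ 0.640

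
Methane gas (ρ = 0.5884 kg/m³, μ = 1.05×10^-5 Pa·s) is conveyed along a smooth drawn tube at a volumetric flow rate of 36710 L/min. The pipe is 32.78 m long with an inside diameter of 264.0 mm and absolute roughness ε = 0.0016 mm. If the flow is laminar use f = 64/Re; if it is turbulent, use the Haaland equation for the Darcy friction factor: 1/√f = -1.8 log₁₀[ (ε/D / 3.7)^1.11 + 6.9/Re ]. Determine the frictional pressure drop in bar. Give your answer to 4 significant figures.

Q = 36710 L/min = 36710/60000 = 0.6118 m³/s.
Cross-sectional area A = πD²/4 = π(0.264)²/4 = 0.05474 m²; mean velocity V = Q/A = 0.6118/0.05474 = 11.18 m/s.
Reynolds number Re = ρVD/μ = 0.5884 · 11.18 · 0.264 / 1.05e-05 = 1.654e+05.
Re > 4000 → turbulent. Relative roughness ε/D = 1.6e-06/0.264 = 6.06e-06. Haaland: 1/√f = -1.8 log₁₀[(6.06e-06/3.7)^1.11 + 6.9/1.654e+05] = -1.8 log₁₀[3.78e-07 + 4.17e-05] = 7.876, so f = 0.01612.
Darcy-Weisbach: ΔP = f(L/D)(ρV²/2) = 0.01612·(32.78/0.264)·(0.5884·11.18²/2) = 0.01612·124.2·36.75 = 73.57 Pa.
ΔP = 73.57 Pa = 7.357×10^-4 bar.

ΔP ≈ 7.357×10^-4 bar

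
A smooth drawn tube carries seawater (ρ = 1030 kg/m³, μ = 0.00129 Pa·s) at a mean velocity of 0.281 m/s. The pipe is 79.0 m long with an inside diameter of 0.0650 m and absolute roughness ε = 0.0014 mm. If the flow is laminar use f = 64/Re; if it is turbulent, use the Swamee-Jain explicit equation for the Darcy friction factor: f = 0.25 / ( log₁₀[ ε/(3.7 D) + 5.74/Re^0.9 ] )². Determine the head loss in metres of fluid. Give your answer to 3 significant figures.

h_f ≈ 0.137 m

Reynolds number Re = ρVD/μ = 1030 · 0.281 · 0.065 / 0.00129 = 1.458e+04.
Re > 4000 → turbulent. Relative roughness ε/D = 1.4e-06/0.065 = 2.15e-05. Swamee-Jain: f = 0.25/(log₁₀[2.15e-05/3.7 + 5.74/1.458e+04^0.9])² = 0.25/(log₁₀[5.82e-06 + 0.00103])² = 0.25/(-2.986)² = 0.02804.
Darcy-Weisbach: ΔP = f(L/D)(ρV²/2) = 0.02804·(79/0.065)·(1030·0.281²/2) = 0.02804·1215·40.66 = 1386 Pa.
Head loss h_f = ΔP/(ρg) = 1386/(1030·9.81) = 0.137 m.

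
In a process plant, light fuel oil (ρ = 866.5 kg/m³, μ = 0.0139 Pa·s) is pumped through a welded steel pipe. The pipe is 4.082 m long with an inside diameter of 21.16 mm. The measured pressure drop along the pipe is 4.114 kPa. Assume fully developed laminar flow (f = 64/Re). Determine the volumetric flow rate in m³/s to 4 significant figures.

Q ≈ 3.568×10^-4 m³/s

For laminar flow, f = 64/Re with Re = ρVD/μ, so Darcy-Weisbach reduces to ΔP = 32μLV/D². Solving for V: V = ΔP·D²/(32μL) = 4114·(0.02116)²/(32·0.0139·4.082) = 1.015 m/s.
Check: Re = ρVD/μ = 866.5·1.015·0.02116/0.0139 = 1338 < 2300, so the laminar assumption holds.
Q = V·A = 1.015·(π/4·0.02116²) = 0.0003568 m³/s = 3.568×10^-4 m³/s.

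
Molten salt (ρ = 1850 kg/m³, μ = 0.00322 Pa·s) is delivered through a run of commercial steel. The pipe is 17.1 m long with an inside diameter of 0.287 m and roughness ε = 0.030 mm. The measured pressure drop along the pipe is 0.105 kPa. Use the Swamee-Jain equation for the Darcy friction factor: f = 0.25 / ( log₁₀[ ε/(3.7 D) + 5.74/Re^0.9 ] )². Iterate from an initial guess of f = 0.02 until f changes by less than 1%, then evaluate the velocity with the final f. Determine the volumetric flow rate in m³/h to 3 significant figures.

Rearranging Darcy-Weisbach: V = √(2·ΔP·D/(f·L·ρ)). With ε/D = 3e-05/0.287 = 0.000105, iterate starting from f = 0.02:
  f = 0.02 → V = √(2·105·0.287/(0.02·17.1·1850)) = 0.3086 m/s; Re = ρVD/μ = 5.089e+04; f → 0.0211
  f = 0.0211 → V = 0.3005 m/s; Re = 4.954e+04; f → 0.02122
Converged (Δf/f < 1%). With the final f = 0.02122: V = √(2·105·0.287/(0.02122·17.1·1850)) = 0.2996 m/s.
Q = V·A = 0.2996·(π/4·0.287²) = 0.01938 m³/s = 69.8 m³/h.

Q ≈ 69.8 m³/h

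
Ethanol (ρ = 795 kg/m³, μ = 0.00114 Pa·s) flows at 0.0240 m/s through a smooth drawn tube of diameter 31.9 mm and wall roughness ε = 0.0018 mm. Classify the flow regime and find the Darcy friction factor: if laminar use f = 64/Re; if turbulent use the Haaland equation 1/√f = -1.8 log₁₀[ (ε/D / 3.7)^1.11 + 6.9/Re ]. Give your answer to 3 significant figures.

f ≈ 0.120

Re = ρVD/μ = 795·0.024·0.0319/0.00114 = 533.9.
Re < 2300 → laminar, so f = 64/Re = 0.1199 (roughness is irrelevant in laminar flow).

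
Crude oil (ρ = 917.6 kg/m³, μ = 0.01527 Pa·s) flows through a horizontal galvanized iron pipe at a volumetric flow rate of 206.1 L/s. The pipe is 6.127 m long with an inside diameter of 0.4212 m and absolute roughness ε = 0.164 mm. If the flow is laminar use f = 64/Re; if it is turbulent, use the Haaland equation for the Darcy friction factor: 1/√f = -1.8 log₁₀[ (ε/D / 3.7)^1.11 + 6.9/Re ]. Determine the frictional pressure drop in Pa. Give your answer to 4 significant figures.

ΔP ≈ 337.9 Pa

Q = 206.1 L/s = 206.1/1000 = 0.2061 m³/s.
Cross-sectional area A = πD²/4 = π(0.4212)²/4 = 0.1393 m²; mean velocity V = Q/A = 0.2061/0.1393 = 1.479 m/s.
Reynolds number Re = ρVD/μ = 917.6 · 1.479 · 0.4212 / 0.0153 = 3.744e+04.
Re > 4000 → turbulent. Relative roughness ε/D = 0.000164/0.4212 = 0.000389. Haaland: 1/√f = -1.8 log₁₀[(0.000389/3.7)^1.11 + 6.9/3.744e+04] = -1.8 log₁₀[3.84e-05 + 0.000184] = 6.574, so f = 0.02314.
Darcy-Weisbach: ΔP = f(L/D)(ρV²/2) = 0.02314·(6.127/0.4212)·(917.6·1.479²/2) = 0.02314·14.55·1004 = 337.9 Pa.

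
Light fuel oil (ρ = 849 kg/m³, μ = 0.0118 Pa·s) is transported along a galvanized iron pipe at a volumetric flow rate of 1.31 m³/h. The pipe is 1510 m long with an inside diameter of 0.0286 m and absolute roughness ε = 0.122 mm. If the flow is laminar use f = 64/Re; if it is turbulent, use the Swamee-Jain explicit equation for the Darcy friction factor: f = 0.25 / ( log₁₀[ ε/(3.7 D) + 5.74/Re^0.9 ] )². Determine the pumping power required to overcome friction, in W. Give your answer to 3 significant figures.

Q = 1.31 m³/h = 1.31/3600 = 0.0003639 m³/s.
Cross-sectional area A = πD²/4 = π(0.0286)²/4 = 0.0006424 m²; mean velocity V = Q/A = 0.0003639/0.0006424 = 0.5664 m/s.
Reynolds number Re = ρVD/μ = 849 · 0.5664 · 0.0286 / 0.0118 = 1166.
Re < 2300 → laminar flow, so f = 64/Re = 64/1166 = 0.05491 (the turbulent correlation is not needed).
Darcy-Weisbach: ΔP = f(L/D)(ρV²/2) = 0.05491·(1510/0.0286)·(849·0.5664²/2) = 0.05491·5.28e+04·136.2 = 3.948e+05 Pa.
Pumping power P = QΔP = 0.0003639·3.948e+05 = 143.7 W = 144 W.

P ≈ 144 W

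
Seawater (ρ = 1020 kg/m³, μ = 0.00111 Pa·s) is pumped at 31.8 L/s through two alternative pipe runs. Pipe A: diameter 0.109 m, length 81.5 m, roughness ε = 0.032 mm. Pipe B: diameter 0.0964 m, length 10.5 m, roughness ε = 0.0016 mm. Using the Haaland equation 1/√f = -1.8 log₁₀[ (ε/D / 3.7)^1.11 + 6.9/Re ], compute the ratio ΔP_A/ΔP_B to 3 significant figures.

Pipe A: V = Q/A = 0.0318/0.009331 = 3.408 m/s; Re = 3.413e+05; ε/D = 0.000294; Haaland → f = 0.01657; ΔP_A = f(L/D)(ρV²/2) = 7.338e+04 Pa.
Pipe B: V = Q/A = 0.0318/0.007299 = 4.357 m/s; Re = 3.86e+05; ε/D = 1.66e-05; Haaland → f = 0.01385; ΔP_B = f(L/D)(ρV²/2) = 1.461e+04 Pa.
ΔP_A/ΔP_B = 7.338e+04/1.461e+04 = 5.02.

ΔP_A/ΔP_B ≈ 5.02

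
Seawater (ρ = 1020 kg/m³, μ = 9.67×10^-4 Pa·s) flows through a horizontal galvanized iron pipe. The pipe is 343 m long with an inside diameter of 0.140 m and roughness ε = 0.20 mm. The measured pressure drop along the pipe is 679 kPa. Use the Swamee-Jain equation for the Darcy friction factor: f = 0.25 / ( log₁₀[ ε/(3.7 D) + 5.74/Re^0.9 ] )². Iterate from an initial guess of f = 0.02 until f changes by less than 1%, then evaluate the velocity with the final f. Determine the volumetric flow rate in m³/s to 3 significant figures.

Q ≈ 0.0767 m³/s

Rearranging Darcy-Weisbach: V = √(2·ΔP·D/(f·L·ρ)). With ε/D = 0.0002/0.14 = 0.00143, iterate starting from f = 0.02:
  f = 0.02 → V = √(2·6.79e+05·0.14/(0.02·343·1020)) = 5.213 m/s; Re = ρVD/μ = 7.698e+05; f → 0.02186
  f = 0.02186 → V = 4.986 m/s; Re = 7.363e+05; f → 0.02187
Converged (Δf/f < 1%). With the final f = 0.02187: V = √(2·6.79e+05·0.14/(0.02187·343·1020)) = 4.984 m/s.
Q = V·A = 4.984·(π/4·0.14²) = 0.07673 m³/s = 0.0767 m³/s.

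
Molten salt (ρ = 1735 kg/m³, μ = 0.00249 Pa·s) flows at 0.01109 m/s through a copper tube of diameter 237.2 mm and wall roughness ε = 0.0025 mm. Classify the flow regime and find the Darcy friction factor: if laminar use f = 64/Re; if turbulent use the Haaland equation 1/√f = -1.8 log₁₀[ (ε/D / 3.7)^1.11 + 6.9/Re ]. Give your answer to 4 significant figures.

Re = ρVD/μ = 1735·0.01109·0.2372/0.00249 = 1833.
Re < 2300 → laminar, so f = 64/Re = 0.03492 (roughness is irrelevant in laminar flow).

f ≈ 0.03492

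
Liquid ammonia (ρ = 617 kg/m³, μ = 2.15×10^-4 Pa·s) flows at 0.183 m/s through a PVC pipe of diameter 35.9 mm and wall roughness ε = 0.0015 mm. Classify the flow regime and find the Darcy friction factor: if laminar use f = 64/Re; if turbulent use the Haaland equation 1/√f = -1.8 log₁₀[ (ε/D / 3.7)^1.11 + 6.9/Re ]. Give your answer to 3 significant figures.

Re = ρVD/μ = 617·0.183·0.0359/0.000215 = 1.885e+04.
Re > 4000 → turbulent. ε/D = 1.5e-06/0.0359 = 4.18e-05; Haaland: 1/√f = -1.8 log₁₀[3.23e-06 + 0.000366] = 6.179, so f = 0.02619.

f ≈ 0.0262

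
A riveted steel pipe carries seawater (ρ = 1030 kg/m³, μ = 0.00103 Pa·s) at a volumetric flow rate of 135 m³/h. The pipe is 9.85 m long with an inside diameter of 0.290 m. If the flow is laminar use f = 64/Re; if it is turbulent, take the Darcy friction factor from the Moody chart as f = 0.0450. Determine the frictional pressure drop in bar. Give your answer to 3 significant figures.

Q = 135 m³/h = 135/3600 = 0.0375 m³/s.
Cross-sectional area A = πD²/4 = π(0.29)²/4 = 0.06605 m²; mean velocity V = Q/A = 0.0375/0.06605 = 0.5677 m/s.
Reynolds number Re = ρVD/μ = 1030 · 0.5677 · 0.29 / 0.00103 = 1.646e+05.
Re > 4000 → turbulent; use the Moody-chart value f = 0.0450.
Darcy-Weisbach: ΔP = f(L/D)(ρV²/2) = 0.045·(9.85/0.29)·(1030·0.5677²/2) = 0.045·33.97·166 = 253.7 Pa.
ΔP = 253.7 Pa = 0.00254 bar.

ΔP ≈ 0.00254 bar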